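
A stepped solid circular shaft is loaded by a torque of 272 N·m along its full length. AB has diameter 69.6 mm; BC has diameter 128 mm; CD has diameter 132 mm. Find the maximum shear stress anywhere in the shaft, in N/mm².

4.11 N/mm²

Under the same torque, τ_max = 16T/(πd³) is largest where d is smallest — segment AB (d = 69.6 mm).
τ_max = 16·272.0/(π·(0.0696)³) = 4.109×10^6 Pa.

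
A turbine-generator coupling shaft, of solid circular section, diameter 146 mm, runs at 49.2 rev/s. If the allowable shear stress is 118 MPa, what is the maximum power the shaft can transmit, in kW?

J = πd⁴/32 = π(0.146)⁴/32 = 4.461×10^-5 m⁴.
T_max = τ_allow·J/r = 1.18×10^8 × 4.461×10^-5 / 0.0730 = 72110 N·m.
ω = 2π·49.2 = 309.1 rad/s, so P_max = T_max·ω = 2.229×10^7 W.

22300 kW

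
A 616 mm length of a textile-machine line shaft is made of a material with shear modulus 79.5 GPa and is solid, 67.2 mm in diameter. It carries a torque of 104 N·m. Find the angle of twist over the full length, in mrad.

J = πd⁴/32 = π(0.0672)⁴/32 = 2.002×10^-6 m⁴.
θ = T·L/(G·J) = 104.0 × 0.616 / (79.5×10⁹ × 2.002×10^-6) = 4.025×10^-4 rad.

0.403 mrad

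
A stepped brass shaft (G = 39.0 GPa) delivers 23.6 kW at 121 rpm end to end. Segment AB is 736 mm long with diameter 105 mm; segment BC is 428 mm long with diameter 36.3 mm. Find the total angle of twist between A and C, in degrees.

7.04°

ω = 2π·121/60 = 12.67 rad/s, so T = P/ω = 23.6×10³ / 12.67 = 1863 N·m.
J_AB = π(0.105)⁴/32 = 1.19×10^-5 m⁴; J_BC = π(0.0363)⁴/32 = 1.70×10^-7 m⁴.
θ = (T/G)·Σ L_i/J_i = (1863/39.0×10⁹)·(0.736/1.19×10^-5 + 0.428/1.70×10^-7) = 0.1229 rad.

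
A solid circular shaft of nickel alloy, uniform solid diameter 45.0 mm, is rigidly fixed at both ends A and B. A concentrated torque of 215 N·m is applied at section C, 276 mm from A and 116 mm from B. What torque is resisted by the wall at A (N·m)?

With uniform GJ and both ends fixed, compatibility θ_AC = θ_CB gives T_A·a = T_B·b, together with T_A + T_B = T₀.
T_A = T₀·b/(a+b) = 215.0·116/392.0 = 63.62 N·m; T_B = 151.4 N·m.

63.6 N·m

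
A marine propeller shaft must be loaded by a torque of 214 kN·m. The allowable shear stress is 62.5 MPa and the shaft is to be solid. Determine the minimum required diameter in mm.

For a solid shaft τ_max = 16T/(πd³), so d = (16T/(π τ_allow))^(1/3) = (16·214000/(π·6.25×10^7))^(1/3) = 0.2593 m.

259 mm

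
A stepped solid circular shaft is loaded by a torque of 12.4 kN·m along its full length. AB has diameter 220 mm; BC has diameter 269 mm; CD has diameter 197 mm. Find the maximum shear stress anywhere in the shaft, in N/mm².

8.26 N/mm²

Under the same torque, τ_max = 16T/(πd³) is largest where d is smallest — segment CD (d = 197 mm).
τ_max = 16·12400/(π·(0.197)³) = 8.260×10^6 Pa.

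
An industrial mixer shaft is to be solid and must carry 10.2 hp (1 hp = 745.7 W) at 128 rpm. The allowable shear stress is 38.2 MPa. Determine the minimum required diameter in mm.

ω = 2π·128/60 = 13.40 rad/s, so T = P/ω = 10.2×745.7 / 13.40 = 567.4 N·m.
For a solid shaft τ_max = 16T/(πd³), so d = (16T/(π τ_allow))^(1/3) = (16·567.4/(π·3.82×10^7))^(1/3) = 0.04229 m.

42.3 mm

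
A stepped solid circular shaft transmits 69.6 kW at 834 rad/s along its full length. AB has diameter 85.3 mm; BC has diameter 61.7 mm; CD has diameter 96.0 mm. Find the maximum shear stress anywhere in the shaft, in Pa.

1.81e6 Pa

ω = 834 rad/s, so T = P/ω = 69.6×10³ / 834.0 = 83.45 N·m.
Under the same torque, τ_max = 16T/(πd³) is largest where d is smallest — segment BC (d = 61.7 mm).
τ_max = 16·83.45/(π·(0.0617)³) = 1.809×10^6 Pa.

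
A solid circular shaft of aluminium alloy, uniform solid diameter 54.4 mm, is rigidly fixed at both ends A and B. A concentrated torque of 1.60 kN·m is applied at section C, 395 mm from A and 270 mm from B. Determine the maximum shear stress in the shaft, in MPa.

30.1 MPa

With uniform GJ and both ends fixed, compatibility θ_AC = θ_CB gives T_A·a = T_B·b, together with T_A + T_B = T₀.
T_A = T₀·b/(a+b) = 1600·270/665.0 = 649.6 N·m; T_B = 950.4 N·m.
τ in each portion: τ_AC = 2.06×10^7 Pa, τ_CB = 3.01×10^7 Pa; maximum is in CB.
τ_max = T_CB·r/J = 950.4·0.0272/8.60×10^-7 = 3.007×10^7 Pa.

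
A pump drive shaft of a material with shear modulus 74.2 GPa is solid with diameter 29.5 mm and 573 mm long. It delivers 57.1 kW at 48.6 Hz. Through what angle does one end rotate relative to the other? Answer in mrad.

ω = 2π·48.6 = 305.4 rad/s, so T = P/ω = 57.1×10³ / 305.4 = 187.0 N·m.
J = πd⁴/32 = π(0.0295)⁴/32 = 7.435×10^-8 m⁴.
θ = T·L/(G·J) = 187.0 × 0.573 / (74.2×10⁹ × 7.435×10^-8) = 0.01942 rad.

19.4 mrad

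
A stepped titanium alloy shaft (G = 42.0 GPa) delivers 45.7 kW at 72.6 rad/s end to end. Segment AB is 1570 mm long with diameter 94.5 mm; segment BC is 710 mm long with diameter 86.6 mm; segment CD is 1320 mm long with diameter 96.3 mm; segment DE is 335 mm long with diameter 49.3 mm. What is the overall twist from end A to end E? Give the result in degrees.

ω = 72.6 rad/s, so T = P/ω = 45.7×10³ / 72.60 = 629.5 N·m.
J_AB = π(0.0945)⁴/32 = 7.83×10^-6 m⁴; J_BC = π(0.0866)⁴/32 = 5.52×10^-6 m⁴; J_CD = π(0.0963)⁴/32 = 8.44×10^-6 m⁴; J_DE = π(0.0493)⁴/32 = 5.80×10^-7 m⁴.
θ = (T/G)·Σ L_i/J_i = (629.5/42.0×10⁹)·(1.57/7.83×10^-6 + 0.710/5.52×10^-6 + 1.32/8.44×10^-6 + 0.335/5.80×10^-7) = 0.01593 rad.

0.913°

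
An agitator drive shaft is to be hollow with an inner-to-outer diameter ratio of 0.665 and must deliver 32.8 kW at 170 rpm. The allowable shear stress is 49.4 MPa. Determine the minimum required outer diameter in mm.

61.8 mm

ω = 2π·170/60 = 17.80 rad/s, so T = P/ω = 32.8×10³ / 17.80 = 1842 N·m.
For a hollow shaft with d_i/d_o = 0.665: τ_max = 16T/(π d_o³ (1−k⁴)), so d_o = [16T/(π τ_allow (1−k⁴))]^(1/3) = [16·1842/(π·4.94×10^7·0.8044)]^(1/3) = 0.06181 m.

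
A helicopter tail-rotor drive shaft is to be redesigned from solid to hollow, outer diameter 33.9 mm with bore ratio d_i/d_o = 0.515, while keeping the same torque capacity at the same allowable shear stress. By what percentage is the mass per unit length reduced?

Equal τ_max and T ⇒ the solid shaft needs d_s³ = d_o³(1−k⁴), so d_s = 33.9·(1−0.515⁴)^(1/3) = 33.09 mm.
Area ratio A_h/A_s = d_o²(1−k²)/d_s² = (1−k²)/(1−k⁴)^(2/3) = 0.7714.
Mass saving = 1 − 0.7714 = 22.9 %.

22.9 %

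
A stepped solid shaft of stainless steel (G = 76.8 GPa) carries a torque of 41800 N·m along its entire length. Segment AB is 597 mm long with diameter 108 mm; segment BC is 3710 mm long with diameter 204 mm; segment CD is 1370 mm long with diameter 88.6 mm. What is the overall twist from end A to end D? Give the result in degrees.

9.14°

J_AB = π(0.108)⁴/32 = 1.34×10^-5 m⁴; J_BC = π(0.204)⁴/32 = 1.70×10^-4 m⁴; J_CD = π(0.0886)⁴/32 = 6.05×10^-6 m⁴.
θ = (T/G)·Σ L_i/J_i = (41800/76.8×10⁹)·(0.597/1.34×10^-5 + 3.71/1.70×10^-4 + 1.37/6.05×10^-6) = 0.1595 rad.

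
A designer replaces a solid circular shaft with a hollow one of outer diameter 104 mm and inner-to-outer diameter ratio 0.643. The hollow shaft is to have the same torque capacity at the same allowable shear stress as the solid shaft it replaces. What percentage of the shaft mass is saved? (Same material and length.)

Equal τ_max and T ⇒ the solid shaft needs d_s³ = d_o³(1−k⁴), so d_s = 104·(1−0.643⁴)^(1/3) = 97.70 mm.
Area ratio A_h/A_s = d_o²(1−k²)/d_s² = (1−k²)/(1−k⁴)^(2/3) = 0.6646.
Mass saving = 1 − 0.6646 = 33.5 %.

33.5 %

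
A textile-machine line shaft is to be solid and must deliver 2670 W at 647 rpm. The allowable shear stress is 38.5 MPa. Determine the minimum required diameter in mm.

17.3 mm

ω = 2π·647/60 = 67.75 rad/s, so T = P/ω = 2670 / 67.75 = 39.41 N·m.
For a solid shaft τ_max = 16T/(πd³), so d = (16T/(π τ_allow))^(1/3) = (16·39.41/(π·3.85×10^7))^(1/3) = 0.01734 m.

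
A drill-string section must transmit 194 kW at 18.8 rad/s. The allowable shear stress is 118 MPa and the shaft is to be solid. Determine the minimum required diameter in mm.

ω = 18.8 rad/s, so T = P/ω = 194×10³ / 18.80 = 10320 N·m.
For a solid shaft τ_max = 16T/(πd³), so d = (16T/(π τ_allow))^(1/3) = (16·10320/(π·1.18×10^8))^(1/3) = 0.07637 m.

76.4 mm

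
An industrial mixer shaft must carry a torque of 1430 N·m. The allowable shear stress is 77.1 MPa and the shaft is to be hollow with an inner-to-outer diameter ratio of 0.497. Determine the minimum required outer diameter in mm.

46.5 mm

For a hollow shaft with d_i/d_o = 0.497: τ_max = 16T/(π d_o³ (1−k⁴)), so d_o = [16T/(π τ_allow (1−k⁴))]^(1/3) = [16·1430/(π·7.71×10^7·0.9390)]^(1/3) = 0.04651 m.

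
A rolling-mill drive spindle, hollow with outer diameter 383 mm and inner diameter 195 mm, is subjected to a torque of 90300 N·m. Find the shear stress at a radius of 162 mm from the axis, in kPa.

J = π(d_o⁴ − d_i⁴)/32 = π(0.383⁴ − 0.195⁴)/32 = 1.971×10^-3 m⁴.
Shear stress varies linearly with radius: τ = T·r/J = 90300 × 0.162 / 1.971×10^-3 = 7.424×10^6 Pa.

7420 kPa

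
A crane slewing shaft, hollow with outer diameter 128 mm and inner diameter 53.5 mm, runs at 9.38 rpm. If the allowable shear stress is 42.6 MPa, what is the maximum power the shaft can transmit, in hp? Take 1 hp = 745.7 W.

22.4 hp

J = π(d_o⁴ − d_i⁴)/32 = π(0.128⁴ − 0.0535⁴)/32 = 2.555×10^-5 m⁴.
T_max = τ_allow·J/r = 4.26×10^7 × 2.555×10^-5 / 0.0640 = 17010 N·m.
ω = 2π·9.38/60 = 0.9823 rad/s, so P_max = T_max·ω = 1.670×10^4 W.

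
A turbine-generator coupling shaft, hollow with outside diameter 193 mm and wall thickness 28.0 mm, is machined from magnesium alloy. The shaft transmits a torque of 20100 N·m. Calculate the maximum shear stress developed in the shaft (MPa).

19.1 MPa

J = π(d_o⁴ − d_i⁴)/32 = π(0.193⁴ − 0.137⁴)/32 = 1.016×10^-4 m⁴.
τ_max = T·r/J = 20100 × 0.0965 / 1.016×10^-4 = 1.909×10^7 Pa.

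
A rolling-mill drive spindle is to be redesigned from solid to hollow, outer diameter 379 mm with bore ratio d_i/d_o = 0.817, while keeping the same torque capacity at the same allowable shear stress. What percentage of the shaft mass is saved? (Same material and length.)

50.7 %

Equal τ_max and T ⇒ the solid shaft needs d_s³ = d_o³(1−k⁴), so d_s = 379·(1−0.817⁴)^(1/3) = 311.4 mm.
Area ratio A_h/A_s = d_o²(1−k²)/d_s² = (1−k²)/(1−k⁴)^(2/3) = 0.4927.
Mass saving = 1 − 0.4927 = 50.7 %.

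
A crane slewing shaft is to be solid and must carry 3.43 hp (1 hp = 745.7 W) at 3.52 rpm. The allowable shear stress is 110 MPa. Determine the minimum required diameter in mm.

68.5 mm

ω = 2π·3.52/60 = 0.3686 rad/s, so T = P/ω = 3.43×745.7 / 0.3686 = 6939 N·m.
For a solid shaft τ_max = 16T/(πd³), so d = (16T/(π τ_allow))^(1/3) = (16·6939/(π·1.10×10^8))^(1/3) = 0.06849 m.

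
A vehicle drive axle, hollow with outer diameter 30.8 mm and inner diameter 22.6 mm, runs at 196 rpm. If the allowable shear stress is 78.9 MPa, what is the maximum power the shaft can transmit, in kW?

J = π(d_o⁴ − d_i⁴)/32 = π(0.0308⁴ − 0.0226⁴)/32 = 6.274×10^-8 m⁴.
T_max = τ_allow·J/r = 7.89×10^7 × 6.274×10^-8 / 0.0154 = 321.4 N·m.
ω = 2π·196/60 = 20.53 rad/s, so P_max = T_max·ω = 6597 W.

6.60 kW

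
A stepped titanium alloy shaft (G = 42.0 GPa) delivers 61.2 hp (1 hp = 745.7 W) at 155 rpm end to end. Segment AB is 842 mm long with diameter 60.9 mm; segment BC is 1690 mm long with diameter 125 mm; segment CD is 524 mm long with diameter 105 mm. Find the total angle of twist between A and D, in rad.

0.0494 rad

ω = 2π·155/60 = 16.23 rad/s, so T = P/ω = 61.2×745.7 / 16.23 = 2812 N·m.
J_AB = π(0.0609)⁴/32 = 1.35×10^-6 m⁴; J_BC = π(0.125)⁴/32 = 2.40×10^-5 m⁴; J_CD = π(0.105)⁴/32 = 1.19×10^-5 m⁴.
θ = (T/G)·Σ L_i/J_i = (2812/42.0×10⁹)·(0.842/1.35×10^-6 + 1.69/2.40×10^-5 + 0.524/1.19×10^-5) = 0.04940 rad.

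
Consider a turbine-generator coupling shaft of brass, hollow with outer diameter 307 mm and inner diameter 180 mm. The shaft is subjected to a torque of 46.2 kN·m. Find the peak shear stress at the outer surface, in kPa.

9220 kPa

J = π(d_o⁴ − d_i⁴)/32 = π(0.307⁴ − 0.180⁴)/32 = 7.690×10^-4 m⁴.
τ_max = T·r/J = 46200 × 0.153 / 7.690×10^-4 = 9.222×10^6 Pa.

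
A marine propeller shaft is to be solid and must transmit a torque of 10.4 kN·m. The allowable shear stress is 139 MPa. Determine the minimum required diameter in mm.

72.5 mm

For a solid shaft τ_max = 16T/(πd³), so d = (16T/(π τ_allow))^(1/3) = (16·10400/(π·1.39×10^8))^(1/3) = 0.07250 m.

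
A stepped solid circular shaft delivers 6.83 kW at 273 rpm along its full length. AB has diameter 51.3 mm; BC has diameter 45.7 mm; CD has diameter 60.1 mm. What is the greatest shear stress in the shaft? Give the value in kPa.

12700 kPa

ω = 2π·273/60 = 28.59 rad/s, so T = P/ω = 6.83×10³ / 28.59 = 238.9 N·m.
Under the same torque, τ_max = 16T/(πd³) is largest where d is smallest — segment BC (d = 45.7 mm).
τ_max = 16·238.9/(π·(0.0457)³) = 1.275×10^7 Pa.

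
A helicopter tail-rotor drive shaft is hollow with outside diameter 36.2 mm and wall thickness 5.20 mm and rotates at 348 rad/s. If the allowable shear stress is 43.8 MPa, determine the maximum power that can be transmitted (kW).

J = π(d_o⁴ − d_i⁴)/32 = π(0.0362⁴ − 0.0258⁴)/32 = 1.251×10^-7 m⁴.
T_max = τ_allow·J/r = 4.38×10^7 × 1.251×10^-7 / 0.0181 = 302.7 N·m.
ω = 348 rad/s, so P_max = T_max·ω = 1.053×10^5 W.

105 kW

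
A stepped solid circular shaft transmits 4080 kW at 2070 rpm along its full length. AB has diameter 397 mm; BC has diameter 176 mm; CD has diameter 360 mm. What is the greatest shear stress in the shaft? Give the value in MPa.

17.6 MPa

ω = 2π·2070/60 = 216.8 rad/s, so T = P/ω = 4080×10³ / 216.8 = 18820 N·m.
Under the same torque, τ_max = 16T/(πd³) is largest where d is smallest — segment BC (d = 176 mm).
τ_max = 16·18820/(π·(0.176)³) = 1.758×10^7 Pa.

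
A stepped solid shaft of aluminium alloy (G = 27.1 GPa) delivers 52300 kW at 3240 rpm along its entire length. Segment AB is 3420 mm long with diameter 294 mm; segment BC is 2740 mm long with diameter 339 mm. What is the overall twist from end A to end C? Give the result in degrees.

2.21°

ω = 2π·3240/60 = 339.3 rad/s, so T = P/ω = 52300×10³ / 339.3 = 154100 N·m.
J_AB = π(0.294)⁴/32 = 7.33×10^-4 m⁴; J_BC = π(0.339)⁴/32 = 1.30×10^-3 m⁴.
θ = (T/G)·Σ L_i/J_i = (154100/27.1×10⁹)·(3.42/7.33×10^-4 + 2.74/1.30×10^-3) = 0.03854 rad.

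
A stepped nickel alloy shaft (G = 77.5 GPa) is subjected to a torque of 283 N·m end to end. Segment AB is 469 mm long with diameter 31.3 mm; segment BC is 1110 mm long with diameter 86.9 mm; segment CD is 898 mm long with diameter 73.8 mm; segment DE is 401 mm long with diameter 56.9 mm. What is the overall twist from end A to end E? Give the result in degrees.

1.23°

J_AB = π(0.0313)⁴/32 = 9.42×10^-8 m⁴; J_BC = π(0.0869)⁴/32 = 5.60×10^-6 m⁴; J_CD = π(0.0738)⁴/32 = 2.91×10^-6 m⁴; J_DE = π(0.0569)⁴/32 = 1.03×10^-6 m⁴.
θ = (T/G)·Σ L_i/J_i = (283.0/77.5×10⁹)·(0.469/9.42×10^-8 + 1.11/5.60×10^-6 + 0.898/2.91×10^-6 + 0.401/1.03×10^-6) = 0.02145 rad.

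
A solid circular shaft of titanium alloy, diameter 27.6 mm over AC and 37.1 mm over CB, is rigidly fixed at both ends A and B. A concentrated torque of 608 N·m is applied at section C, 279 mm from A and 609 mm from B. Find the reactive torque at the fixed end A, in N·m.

244 N·m

Compatibility: T_A·a/J_AC = T_B·b/J_CB with T_A + T_B = T₀.
J_AC = 5.70×10^-8 m⁴, J_CB = 1.86×10^-7 m⁴, so T_A = T₀·(J_AC/a)/((J_AC/a)+(J_CB/b)) = 243.6 N·m, T_B = 364.4 N·m.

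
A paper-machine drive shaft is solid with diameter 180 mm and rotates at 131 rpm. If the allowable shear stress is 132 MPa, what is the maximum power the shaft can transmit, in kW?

2070 kW

J = πd⁴/32 = π(0.180)⁴/32 = 1.031×10^-4 m⁴.
T_max = τ_allow·J/r = 1.32×10^8 × 1.031×10^-4 / 0.0900 = 151200 N·m.
ω = 2π·131/60 = 13.72 rad/s, so P_max = T_max·ω = 2.074×10^6 W.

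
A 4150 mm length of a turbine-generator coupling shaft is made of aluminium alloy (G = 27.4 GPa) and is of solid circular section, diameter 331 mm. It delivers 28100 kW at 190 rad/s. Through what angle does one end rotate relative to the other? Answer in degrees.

ω = 190 rad/s, so T = P/ω = 28100×10³ / 190.0 = 147900 N·m.
J = πd⁴/32 = π(0.331)⁴/32 = 1.178×10^-3 m⁴.
θ = T·L/(G·J) = 147900 × 4.15 / (27.4×10⁹ × 1.178×10^-3) = 0.01901 rad.

1.09°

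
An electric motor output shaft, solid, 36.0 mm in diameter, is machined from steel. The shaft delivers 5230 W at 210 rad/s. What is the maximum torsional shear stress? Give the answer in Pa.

2.72e6 Pa

ω = 210 rad/s, so T = P/ω = 5230 / 210.0 = 24.90 N·m.
J = πd⁴/32 = π(0.0360)⁴/32 = 1.649×10^-7 m⁴.
τ_max = T·r/J = 24.90 × 0.0180 / 1.649×10^-7 = 2.719×10^6 Pa.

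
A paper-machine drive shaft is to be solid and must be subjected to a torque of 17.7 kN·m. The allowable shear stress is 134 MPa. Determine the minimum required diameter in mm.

For a solid shaft τ_max = 16T/(πd³), so d = (16T/(π τ_allow))^(1/3) = (16·17700/(π·1.34×10^8))^(1/3) = 0.08762 m.

87.6 mm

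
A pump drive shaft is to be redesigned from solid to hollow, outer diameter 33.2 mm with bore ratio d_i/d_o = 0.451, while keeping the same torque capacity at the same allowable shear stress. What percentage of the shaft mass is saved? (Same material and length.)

Equal τ_max and T ⇒ the solid shaft needs d_s³ = d_o³(1−k⁴), so d_s = 33.2·(1−0.451⁴)^(1/3) = 32.74 mm.
Area ratio A_h/A_s = d_o²(1−k²)/d_s² = (1−k²)/(1−k⁴)^(2/3) = 0.8194.
Mass saving = 1 − 0.8194 = 18.1 %.

18.1 %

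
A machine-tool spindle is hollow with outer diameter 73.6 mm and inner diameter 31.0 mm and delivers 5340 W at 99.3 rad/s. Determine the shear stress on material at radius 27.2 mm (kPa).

ω = 99.3 rad/s, so T = P/ω = 5340 / 99.30 = 53.78 N·m.
J = π(d_o⁴ − d_i⁴)/32 = π(0.0736⁴ − 0.0310⁴)/32 = 2.790×10^-6 m⁴.
Shear stress varies linearly with radius: τ = T·r/J = 53.78 × 0.0272 / 2.790×10^-6 = 5.242×10^5 Pa.

524 kPa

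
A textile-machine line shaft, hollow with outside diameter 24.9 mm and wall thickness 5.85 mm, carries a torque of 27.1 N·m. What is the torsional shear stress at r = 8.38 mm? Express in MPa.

J = π(d_o⁴ − d_i⁴)/32 = π(0.0249⁴ − 0.0132⁴)/32 = 3.476×10^-8 m⁴.
Shear stress varies linearly with radius: τ = T·r/J = 27.10 × 0.00838 / 3.476×10^-8 = 6.533×10^6 Pa.

6.53 MPa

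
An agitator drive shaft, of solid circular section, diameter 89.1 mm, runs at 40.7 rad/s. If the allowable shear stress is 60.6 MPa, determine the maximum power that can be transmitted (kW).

J = πd⁴/32 = π(0.0891)⁴/32 = 6.187×10^-6 m⁴.
T_max = τ_allow·J/r = 6.06×10^7 × 6.187×10^-6 / 0.0445 = 8417 N·m.
ω = 40.7 rad/s, so P_max = T_max·ω = 3.426×10^5 W.

343 kW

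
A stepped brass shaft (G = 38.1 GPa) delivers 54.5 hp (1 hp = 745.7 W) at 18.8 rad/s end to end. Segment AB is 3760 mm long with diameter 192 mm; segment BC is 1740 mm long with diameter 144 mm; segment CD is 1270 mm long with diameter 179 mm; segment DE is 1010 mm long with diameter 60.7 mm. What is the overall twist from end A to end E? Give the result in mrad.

47.7 mrad

ω = 18.8 rad/s, so T = P/ω = 54.5×745.7 / 18.80 = 2162 N·m.
J_AB = π(0.192)⁴/32 = 1.33×10^-4 m⁴; J_BC = π(0.144)⁴/32 = 4.22×10^-5 m⁴; J_CD = π(0.179)⁴/32 = 1.01×10^-4 m⁴; J_DE = π(0.0607)⁴/32 = 1.33×10^-6 m⁴.
θ = (T/G)·Σ L_i/J_i = (2162/38.1×10⁹)·(3.76/1.33×10^-4 + 1.74/4.22×10^-5 + 1.27/1.01×10^-4 + 1.01/1.33×10^-6) = 0.04765 rad.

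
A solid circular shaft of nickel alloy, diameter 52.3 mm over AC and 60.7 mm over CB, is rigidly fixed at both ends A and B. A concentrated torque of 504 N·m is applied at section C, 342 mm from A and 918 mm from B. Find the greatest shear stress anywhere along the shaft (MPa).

Compatibility: T_A·a/J_AC = T_B·b/J_CB with T_A + T_B = T₀.
J_AC = 7.35×10^-7 m⁴, J_CB = 1.33×10^-6 m⁴, so T_A = T₀·(J_AC/a)/((J_AC/a)+(J_CB/b)) = 300.7 N·m, T_B = 203.3 N·m.
τ in each portion: τ_AC = 1.07×10^7 Pa, τ_CB = 4.63×10^6 Pa; maximum is in AC.
τ_max = T_AC·r/J = 300.7·0.0261/7.35×10^-7 = 1.071×10^7 Pa.

10.7 MPa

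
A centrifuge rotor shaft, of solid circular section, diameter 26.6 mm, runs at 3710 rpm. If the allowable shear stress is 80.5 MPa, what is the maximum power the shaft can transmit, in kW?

J = πd⁴/32 = π(0.0266)⁴/32 = 4.915×10^-8 m⁴.
T_max = τ_allow·J/r = 8.05×10^7 × 4.915×10^-8 / 0.0133 = 297.5 N·m.
ω = 2π·3710/60 = 388.5 rad/s, so P_max = T_max·ω = 1.156×10^5 W.

116 kW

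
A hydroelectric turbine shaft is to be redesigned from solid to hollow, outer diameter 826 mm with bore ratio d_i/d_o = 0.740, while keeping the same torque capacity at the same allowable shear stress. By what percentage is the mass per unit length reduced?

42.6 %

Equal τ_max and T ⇒ the solid shaft needs d_s³ = d_o³(1−k⁴), so d_s = 826·(1−0.740⁴)^(1/3) = 733.5 mm.
Area ratio A_h/A_s = d_o²(1−k²)/d_s² = (1−k²)/(1−k⁴)^(2/3) = 0.5738.
Mass saving = 1 − 0.5738 = 42.6 %.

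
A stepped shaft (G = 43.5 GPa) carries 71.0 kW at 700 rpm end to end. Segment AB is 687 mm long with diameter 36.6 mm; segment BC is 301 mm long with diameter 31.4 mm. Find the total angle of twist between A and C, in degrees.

9.00°

ω = 2π·700/60 = 73.30 rad/s, so T = P/ω = 71.0×10³ / 73.30 = 968.6 N·m.
J_AB = π(0.0366)⁴/32 = 1.76×10^-7 m⁴; J_BC = π(0.0314)⁴/32 = 9.54×10^-8 m⁴.
θ = (T/G)·Σ L_i/J_i = (968.6/43.5×10⁹)·(0.687/1.76×10^-7 + 0.301/9.54×10^-8) = 0.1571 rad.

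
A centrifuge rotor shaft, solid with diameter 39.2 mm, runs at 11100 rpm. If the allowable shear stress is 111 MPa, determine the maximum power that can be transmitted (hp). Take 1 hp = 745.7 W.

J = πd⁴/32 = π(0.0392)⁴/32 = 2.318×10^-7 m⁴.
T_max = τ_allow·J/r = 1.11×10^8 × 2.318×10^-7 / 0.0196 = 1313 N·m.
ω = 2π·11100/60 = 1162 rad/s, so P_max = T_max·ω = 1.526×10^6 W.

2050 hp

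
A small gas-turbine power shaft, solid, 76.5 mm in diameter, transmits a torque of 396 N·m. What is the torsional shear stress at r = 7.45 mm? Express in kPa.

J = πd⁴/32 = π(0.0765)⁴/32 = 3.362×10^-6 m⁴.
Shear stress varies linearly with radius: τ = T·r/J = 396.0 × 0.00745 / 3.362×10^-6 = 8.774×10^5 Pa.

877 kPa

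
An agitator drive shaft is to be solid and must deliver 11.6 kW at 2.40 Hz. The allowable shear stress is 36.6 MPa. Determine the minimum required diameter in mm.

ω = 2π·2.40 = 15.08 rad/s, so T = P/ω = 11.6×10³ / 15.08 = 769.2 N·m.
For a solid shaft τ_max = 16T/(πd³), so d = (16T/(π τ_allow))^(1/3) = (16·769.2/(π·3.66×10^7))^(1/3) = 0.04748 m.

47.5 mm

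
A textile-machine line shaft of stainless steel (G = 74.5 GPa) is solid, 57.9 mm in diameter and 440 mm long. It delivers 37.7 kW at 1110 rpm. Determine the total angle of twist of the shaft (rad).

ω = 2π·1110/60 = 116.2 rad/s, so T = P/ω = 37.7×10³ / 116.2 = 324.3 N·m.
J = πd⁴/32 = π(0.0579)⁴/32 = 1.103×10^-6 m⁴.
θ = T·L/(G·J) = 324.3 × 0.440 / (74.5×10⁹ × 1.103×10^-6) = 1.736×10^-3 rad.

0.00174 rad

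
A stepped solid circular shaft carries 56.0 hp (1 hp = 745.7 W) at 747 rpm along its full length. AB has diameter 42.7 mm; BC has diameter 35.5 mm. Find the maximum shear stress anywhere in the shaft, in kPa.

60800 kPa

ω = 2π·747/60 = 78.23 rad/s, so T = P/ω = 56.0×745.7 / 78.23 = 533.8 N·m.
Under the same torque, τ_max = 16T/(πd³) is largest where d is smallest — segment BC (d = 35.5 mm).
τ_max = 16·533.8/(π·(0.0355)³) = 6.077×10^7 Pa.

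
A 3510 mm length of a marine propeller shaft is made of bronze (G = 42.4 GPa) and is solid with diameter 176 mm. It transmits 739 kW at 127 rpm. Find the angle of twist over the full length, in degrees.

2.80°

ω = 2π·127/60 = 13.30 rad/s, so T = P/ω = 739×10³ / 13.30 = 55570 N·m.
J = πd⁴/32 = π(0.176)⁴/32 = 9.420×10^-5 m⁴.
θ = T·L/(G·J) = 55570 × 3.51 / (42.4×10⁹ × 9.420×10^-5) = 0.04883 rad.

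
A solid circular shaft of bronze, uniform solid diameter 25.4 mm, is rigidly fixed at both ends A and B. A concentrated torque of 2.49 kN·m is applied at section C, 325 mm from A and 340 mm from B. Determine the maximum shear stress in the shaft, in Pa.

3.96e8 Pa

With uniform GJ and both ends fixed, compatibility θ_AC = θ_CB gives T_A·a = T_B·b, together with T_A + T_B = T₀.
T_A = T₀·b/(a+b) = 2490·340/665.0 = 1273 N·m; T_B = 1217 N·m.
τ in each portion: τ_AC = 3.96×10^8 Pa, τ_CB = 3.78×10^8 Pa; maximum is in AC.
τ_max = T_AC·r/J = 1273·0.0127/4.09×10^-8 = 3.957×10^8 Pa.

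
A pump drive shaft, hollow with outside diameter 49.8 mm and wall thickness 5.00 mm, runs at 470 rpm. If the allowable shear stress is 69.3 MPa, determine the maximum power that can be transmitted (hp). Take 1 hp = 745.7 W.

J = π(d_o⁴ − d_i⁴)/32 = π(0.0498⁴ − 0.0398⁴)/32 = 3.575×10^-7 m⁴.
T_max = τ_allow·J/r = 6.93×10^7 × 3.575×10^-7 / 0.0249 = 995.0 N·m.
ω = 2π·470/60 = 49.22 rad/s, so P_max = T_max·ω = 4.897×10^4 W.

65.7 hp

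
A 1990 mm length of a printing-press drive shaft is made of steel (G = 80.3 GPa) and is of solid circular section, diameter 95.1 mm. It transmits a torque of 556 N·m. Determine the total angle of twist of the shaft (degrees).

0.0983°

J = πd⁴/32 = π(0.0951)⁴/32 = 8.030×10^-6 m⁴.
θ = T·L/(G·J) = 556.0 × 1.99 / (80.3×10⁹ × 8.030×10^-6) = 1.716×10^-3 rad.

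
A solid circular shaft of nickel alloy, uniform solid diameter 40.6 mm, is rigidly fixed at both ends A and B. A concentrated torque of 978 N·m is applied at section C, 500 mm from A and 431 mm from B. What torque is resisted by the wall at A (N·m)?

453 N·m

With uniform GJ and both ends fixed, compatibility θ_AC = θ_CB gives T_A·a = T_B·b, together with T_A + T_B = T₀.
T_A = T₀·b/(a+b) = 978.0·431/931.0 = 452.8 N·m; T_B = 525.2 N·m.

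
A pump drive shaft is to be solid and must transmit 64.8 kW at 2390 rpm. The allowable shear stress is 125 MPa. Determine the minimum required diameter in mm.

ω = 2π·2390/60 = 250.3 rad/s, so T = P/ω = 64.8×10³ / 250.3 = 258.9 N·m.
For a solid shaft τ_max = 16T/(πd³), so d = (16T/(π τ_allow))^(1/3) = (16·258.9/(π·1.25×10^8))^(1/3) = 0.02193 m.

21.9 mm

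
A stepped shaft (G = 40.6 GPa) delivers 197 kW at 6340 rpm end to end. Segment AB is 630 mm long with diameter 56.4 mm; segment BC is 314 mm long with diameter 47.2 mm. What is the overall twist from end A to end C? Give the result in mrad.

9.34 mrad

ω = 2π·6340/60 = 663.9 rad/s, so T = P/ω = 197×10³ / 663.9 = 296.7 N·m.
J_AB = π(0.0564)⁴/32 = 9.93×10^-7 m⁴; J_BC = π(0.0472)⁴/32 = 4.87×10^-7 m⁴.
θ = (T/G)·Σ L_i/J_i = (296.7/40.6×10⁹)·(0.630/9.93×10^-7 + 0.314/4.87×10^-7) = 9.345×10^-3 rad.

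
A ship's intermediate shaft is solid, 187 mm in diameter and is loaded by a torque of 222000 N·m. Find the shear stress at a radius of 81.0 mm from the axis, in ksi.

21.7 ksi

J = πd⁴/32 = π(0.187)⁴/32 = 1.201×10^-4 m⁴.
Shear stress varies linearly with radius: τ = T·r/J = 222000 × 0.0810 / 1.201×10^-4 = 1.498×10^8 Pa.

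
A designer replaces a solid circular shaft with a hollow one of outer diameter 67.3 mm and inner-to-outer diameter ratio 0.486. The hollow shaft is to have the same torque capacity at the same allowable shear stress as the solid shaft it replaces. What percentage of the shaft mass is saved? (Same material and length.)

Equal τ_max and T ⇒ the solid shaft needs d_s³ = d_o³(1−k⁴), so d_s = 67.3·(1−0.486⁴)^(1/3) = 66.02 mm.
Area ratio A_h/A_s = d_o²(1−k²)/d_s² = (1−k²)/(1−k⁴)^(2/3) = 0.7936.
Mass saving = 1 − 0.7936 = 20.6 %.

20.6 %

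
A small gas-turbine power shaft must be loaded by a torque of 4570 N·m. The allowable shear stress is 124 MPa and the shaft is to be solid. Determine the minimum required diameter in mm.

57.3 mm

For a solid shaft τ_max = 16T/(πd³), so d = (16T/(π τ_allow))^(1/3) = (16·4570/(π·1.24×10^8))^(1/3) = 0.05726 m.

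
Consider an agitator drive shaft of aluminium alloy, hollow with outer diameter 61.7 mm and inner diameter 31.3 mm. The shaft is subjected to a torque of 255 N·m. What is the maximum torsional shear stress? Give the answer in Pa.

J = π(d_o⁴ − d_i⁴)/32 = π(0.0617⁴ − 0.0313⁴)/32 = 1.329×10^-6 m⁴.
τ_max = T·r/J = 255.0 × 0.0309 / 1.329×10^-6 = 5.921×10^6 Pa.

5.92e6 Pa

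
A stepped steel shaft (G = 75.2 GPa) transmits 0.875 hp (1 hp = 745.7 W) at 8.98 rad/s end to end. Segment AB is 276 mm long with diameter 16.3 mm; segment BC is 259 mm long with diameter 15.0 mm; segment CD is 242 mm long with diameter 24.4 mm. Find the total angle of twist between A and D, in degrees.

5.47°

ω = 8.98 rad/s, so T = P/ω = 0.875×745.7 / 8.980 = 72.66 N·m.
J_AB = π(0.0163)⁴/32 = 6.93×10^-9 m⁴; J_BC = π(0.0150)⁴/32 = 4.97×10^-9 m⁴; J_CD = π(0.0244)⁴/32 = 3.48×10^-8 m⁴.
θ = (T/G)·Σ L_i/J_i = (72.66/75.2×10⁹)·(0.276/6.93×10^-9 + 0.259/4.97×10^-9 + 0.242/3.48×10^-8) = 0.09555 rad.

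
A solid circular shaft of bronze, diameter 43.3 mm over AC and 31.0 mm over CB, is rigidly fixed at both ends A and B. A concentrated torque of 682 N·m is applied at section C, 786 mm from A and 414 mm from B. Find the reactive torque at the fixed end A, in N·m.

455 N·m

Compatibility: T_A·a/J_AC = T_B·b/J_CB with T_A + T_B = T₀.
J_AC = 3.45×10^-7 m⁴, J_CB = 9.07×10^-8 m⁴, so T_A = T₀·(J_AC/a)/((J_AC/a)+(J_CB/b)) = 455.0 N·m, T_B = 227.0 N·m.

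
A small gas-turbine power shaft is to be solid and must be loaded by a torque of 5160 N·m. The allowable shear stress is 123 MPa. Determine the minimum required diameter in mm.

59.8 mm

For a solid shaft τ_max = 16T/(πd³), so d = (16T/(π τ_allow))^(1/3) = (16·5160/(π·1.23×10^8))^(1/3) = 0.05978 m.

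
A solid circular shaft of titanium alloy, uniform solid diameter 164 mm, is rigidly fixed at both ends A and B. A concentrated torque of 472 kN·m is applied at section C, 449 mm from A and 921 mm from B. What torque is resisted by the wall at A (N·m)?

With uniform GJ and both ends fixed, compatibility θ_AC = θ_CB gives T_A·a = T_B·b, together with T_A + T_B = T₀.
T_A = T₀·b/(a+b) = 472000·921/1370 = 317300 N·m; T_B = 154700 N·m.

317000 N·m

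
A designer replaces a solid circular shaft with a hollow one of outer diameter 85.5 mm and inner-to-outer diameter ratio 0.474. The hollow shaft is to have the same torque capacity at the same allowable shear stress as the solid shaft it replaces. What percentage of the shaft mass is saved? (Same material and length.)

Equal τ_max and T ⇒ the solid shaft needs d_s³ = d_o³(1−k⁴), so d_s = 85.5·(1−0.474⁴)^(1/3) = 84.04 mm.
Area ratio A_h/A_s = d_o²(1−k²)/d_s² = (1−k²)/(1−k⁴)^(2/3) = 0.8026.
Mass saving = 1 − 0.8026 = 19.7 %.

19.7 %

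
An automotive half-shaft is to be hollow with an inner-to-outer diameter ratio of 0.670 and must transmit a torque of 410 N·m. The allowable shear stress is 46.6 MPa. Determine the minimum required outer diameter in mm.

For a hollow shaft with d_i/d_o = 0.670: τ_max = 16T/(π d_o³ (1−k⁴)), so d_o = [16T/(π τ_allow (1−k⁴))]^(1/3) = [16·410.0/(π·4.66×10^7·0.7985)]^(1/3) = 0.03829 m.

38.3 mm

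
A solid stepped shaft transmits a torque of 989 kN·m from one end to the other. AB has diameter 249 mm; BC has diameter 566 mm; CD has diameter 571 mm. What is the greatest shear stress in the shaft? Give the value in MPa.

326 MPa

Under the same torque, τ_max = 16T/(πd³) is largest where d is smallest — segment AB (d = 249 mm).
τ_max = 16·989000/(π·(0.249)³) = 3.263×10^8 Pa.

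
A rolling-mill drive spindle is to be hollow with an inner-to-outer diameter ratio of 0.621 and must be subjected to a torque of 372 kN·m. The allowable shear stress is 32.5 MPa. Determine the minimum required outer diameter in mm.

For a hollow shaft with d_i/d_o = 0.621: τ_max = 16T/(π d_o³ (1−k⁴)), so d_o = [16T/(π τ_allow (1−k⁴))]^(1/3) = [16·372000/(π·3.25×10^7·0.8513)]^(1/3) = 0.4091 m.

409 mm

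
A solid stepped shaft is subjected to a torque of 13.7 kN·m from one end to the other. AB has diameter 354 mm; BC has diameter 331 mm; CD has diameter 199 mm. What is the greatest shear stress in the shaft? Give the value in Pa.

Under the same torque, τ_max = 16T/(πd³) is largest where d is smallest — segment CD (d = 199 mm).
τ_max = 16·13700/(π·(0.199)³) = 8.854×10^6 Pa.

8.85e6 Pa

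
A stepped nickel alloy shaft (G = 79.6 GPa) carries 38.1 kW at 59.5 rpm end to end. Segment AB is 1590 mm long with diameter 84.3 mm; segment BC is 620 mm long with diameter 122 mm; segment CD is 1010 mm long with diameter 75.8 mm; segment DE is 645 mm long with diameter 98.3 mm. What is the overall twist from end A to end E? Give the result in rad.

ω = 2π·59.5/60 = 6.231 rad/s, so T = P/ω = 38.1×10³ / 6.231 = 6115 N·m.
J_AB = π(0.0843)⁴/32 = 4.96×10^-6 m⁴; J_BC = π(0.122)⁴/32 = 2.17×10^-5 m⁴; J_CD = π(0.0758)⁴/32 = 3.24×10^-6 m⁴; J_DE = π(0.0983)⁴/32 = 9.17×10^-6 m⁴.
θ = (T/G)·Σ L_i/J_i = (6115/79.6×10⁹)·(1.59/4.96×10^-6 + 0.620/2.17×10^-5 + 1.01/3.24×10^-6 + 0.645/9.17×10^-6) = 0.05617 rad.

0.0562 rad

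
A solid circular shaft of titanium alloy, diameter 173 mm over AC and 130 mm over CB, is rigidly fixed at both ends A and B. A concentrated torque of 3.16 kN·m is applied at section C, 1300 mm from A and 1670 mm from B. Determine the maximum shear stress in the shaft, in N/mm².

Compatibility: T_A·a/J_AC = T_B·b/J_CB with T_A + T_B = T₀.
J_AC = 8.79×10^-5 m⁴, J_CB = 2.80×10^-5 m⁴, so T_A = T₀·(J_AC/a)/((J_AC/a)+(J_CB/b)) = 2532 N·m, T_B = 628.4 N·m.
τ in each portion: τ_AC = 2.49×10^6 Pa, τ_CB = 1.46×10^6 Pa; maximum is in AC.
τ_max = T_AC·r/J = 2532·0.0865/8.79×10^-5 = 2.490×10^6 Pa.

2.49 N/mm²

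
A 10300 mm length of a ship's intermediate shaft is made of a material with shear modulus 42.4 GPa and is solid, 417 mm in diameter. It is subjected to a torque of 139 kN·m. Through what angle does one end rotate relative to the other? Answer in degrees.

J = πd⁴/32 = π(0.417)⁴/32 = 2.969×10^-3 m⁴.
θ = T·L/(G·J) = 139000 × 10.3 / (42.4×10⁹ × 2.969×10^-3) = 0.01137 rad.

0.652°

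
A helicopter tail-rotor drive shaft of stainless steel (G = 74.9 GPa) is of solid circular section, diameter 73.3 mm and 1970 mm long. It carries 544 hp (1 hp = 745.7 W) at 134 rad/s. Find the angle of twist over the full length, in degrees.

ω = 134 rad/s, so T = P/ω = 544×745.7 / 134.0 = 3027 N·m.
J = πd⁴/32 = π(0.0733)⁴/32 = 2.834×10^-6 m⁴.
θ = T·L/(G·J) = 3027 × 1.97 / (74.9×10⁹ × 2.834×10^-6) = 0.02809 rad.

1.61°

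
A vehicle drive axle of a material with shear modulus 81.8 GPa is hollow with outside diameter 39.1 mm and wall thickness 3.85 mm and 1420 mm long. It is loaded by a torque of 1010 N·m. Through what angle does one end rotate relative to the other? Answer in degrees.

J = π(d_o⁴ − d_i⁴)/32 = π(0.0391⁴ − 0.0314⁴)/32 = 1.340×10^-7 m⁴.
θ = T·L/(G·J) = 1010 × 1.42 / (81.8×10⁹ × 1.340×10^-7) = 0.1308 rad.

7.50°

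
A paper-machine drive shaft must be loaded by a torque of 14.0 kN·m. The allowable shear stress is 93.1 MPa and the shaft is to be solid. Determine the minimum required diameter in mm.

91.5 mm

For a solid shaft τ_max = 16T/(πd³), so d = (16T/(π τ_allow))^(1/3) = (16·14000/(π·9.31×10^7))^(1/3) = 0.09149 m.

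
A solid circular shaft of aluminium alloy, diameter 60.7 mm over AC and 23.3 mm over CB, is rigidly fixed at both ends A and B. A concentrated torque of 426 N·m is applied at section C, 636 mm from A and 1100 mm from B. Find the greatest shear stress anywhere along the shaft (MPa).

9.58 MPa

Compatibility: T_A·a/J_AC = T_B·b/J_CB with T_A + T_B = T₀.
J_AC = 1.33×10^-6 m⁴, J_CB = 2.89×10^-8 m⁴, so T_A = T₀·(J_AC/a)/((J_AC/a)+(J_CB/b)) = 420.7 N·m, T_B = 5.281 N·m.
τ in each portion: τ_AC = 9.58×10^6 Pa, τ_CB = 2.13×10^6 Pa; maximum is in AC.
τ_max = T_AC·r/J = 420.7·0.0304/1.33×10^-6 = 9.581×10^6 Pa.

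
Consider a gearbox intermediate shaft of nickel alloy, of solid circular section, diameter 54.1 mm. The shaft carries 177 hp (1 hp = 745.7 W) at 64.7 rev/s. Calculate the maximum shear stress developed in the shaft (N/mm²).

ω = 2π·64.7 = 406.5 rad/s, so T = P/ω = 177×745.7 / 406.5 = 324.7 N·m.
J = πd⁴/32 = π(0.0541)⁴/32 = 8.410×10^-7 m⁴.
τ_max = T·r/J = 324.7 × 0.0271 / 8.410×10^-7 = 1.044×10^7 Pa.

10.4 N/mm²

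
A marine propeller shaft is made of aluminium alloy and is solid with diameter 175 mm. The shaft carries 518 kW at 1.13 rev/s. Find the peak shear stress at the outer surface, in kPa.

ω = 2π·1.13 = 7.100 rad/s, so T = P/ω = 518×10³ / 7.100 = 72960 N·m.
J = πd⁴/32 = π(0.175)⁴/32 = 9.208×10^-5 m⁴.
τ_max = T·r/J = 72960 × 0.0875 / 9.208×10^-5 = 6.933×10^7 Pa.

69300 kPa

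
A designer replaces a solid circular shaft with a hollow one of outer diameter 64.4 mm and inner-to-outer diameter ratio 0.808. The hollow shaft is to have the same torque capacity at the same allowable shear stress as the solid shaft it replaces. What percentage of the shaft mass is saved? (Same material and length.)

Equal τ_max and T ⇒ the solid shaft needs d_s³ = d_o³(1−k⁴), so d_s = 64.4·(1−0.808⁴)^(1/3) = 53.51 mm.
Area ratio A_h/A_s = d_o²(1−k²)/d_s² = (1−k²)/(1−k⁴)^(2/3) = 0.5027.
Mass saving = 1 − 0.5027 = 49.7 %.

49.7 %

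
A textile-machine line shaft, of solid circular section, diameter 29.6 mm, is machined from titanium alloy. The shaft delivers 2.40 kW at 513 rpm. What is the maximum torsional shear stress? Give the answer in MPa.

ω = 2π·513/60 = 53.72 rad/s, so T = P/ω = 2.40×10³ / 53.72 = 44.68 N·m.
J = πd⁴/32 = π(0.0296)⁴/32 = 7.536×10^-8 m⁴.
τ_max = T·r/J = 44.68 × 0.0148 / 7.536×10^-8 = 8.773×10^6 Pa.

8.77 MPa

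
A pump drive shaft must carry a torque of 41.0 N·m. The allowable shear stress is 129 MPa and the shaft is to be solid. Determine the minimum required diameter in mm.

For a solid shaft τ_max = 16T/(πd³), so d = (16T/(π τ_allow))^(1/3) = (16·41.00/(π·1.29×10^8))^(1/3) = 0.01174 m.

11.7 mm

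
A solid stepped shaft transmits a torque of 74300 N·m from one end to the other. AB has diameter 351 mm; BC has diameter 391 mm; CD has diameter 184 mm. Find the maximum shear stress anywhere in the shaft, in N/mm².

Under the same torque, τ_max = 16T/(πd³) is largest where d is smallest — segment CD (d = 184 mm).
τ_max = 16·74300/(π·(0.184)³) = 6.074×10^7 Pa.

60.7 N/mm²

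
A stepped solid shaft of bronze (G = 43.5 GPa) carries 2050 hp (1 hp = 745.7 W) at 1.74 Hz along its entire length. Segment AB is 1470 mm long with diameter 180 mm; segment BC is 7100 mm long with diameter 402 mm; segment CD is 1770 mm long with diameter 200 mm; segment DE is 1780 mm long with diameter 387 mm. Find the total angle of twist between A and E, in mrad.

93.6 mrad

ω = 2π·1.74 = 10.93 rad/s, so T = P/ω = 2050×745.7 / 10.93 = 139800 N·m.
J_AB = π(0.180)⁴/32 = 1.03×10^-4 m⁴; J_BC = π(0.402)⁴/32 = 2.56×10^-3 m⁴; J_CD = π(0.200)⁴/32 = 1.57×10^-4 m⁴; J_DE = π(0.387)⁴/32 = 2.20×10^-3 m⁴.
θ = (T/G)·Σ L_i/J_i = (139800/43.5×10⁹)·(1.47/1.03×10^-4 + 7.10/2.56×10^-3 + 1.77/1.57×10^-4 + 1.78/2.20×10^-3) = 0.09357 rad.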